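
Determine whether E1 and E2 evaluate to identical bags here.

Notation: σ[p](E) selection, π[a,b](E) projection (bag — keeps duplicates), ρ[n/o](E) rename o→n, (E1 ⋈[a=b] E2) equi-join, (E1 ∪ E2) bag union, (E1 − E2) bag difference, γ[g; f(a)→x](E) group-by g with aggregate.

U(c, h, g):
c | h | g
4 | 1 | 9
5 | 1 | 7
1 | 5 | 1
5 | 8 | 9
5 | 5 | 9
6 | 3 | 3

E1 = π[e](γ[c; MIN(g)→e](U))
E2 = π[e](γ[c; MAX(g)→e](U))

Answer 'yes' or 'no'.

E1 row counts bottom-up:
  U → 6
  γ[c; MIN(g)→e](U) → 4
  π[e](γ[c; MIN(g)→e](U)) → 4
E2 row counts bottom-up:
  U → 6
  γ[c; MAX(g)→e](U) → 4
  π[e](γ[c; MAX(g)→e](U)) → 4

E1 result:
e
1
3
7
9
E2 result:
e
1
3
9
9
Witness: (7,) appears 1× in E1 but 0× in E2.

no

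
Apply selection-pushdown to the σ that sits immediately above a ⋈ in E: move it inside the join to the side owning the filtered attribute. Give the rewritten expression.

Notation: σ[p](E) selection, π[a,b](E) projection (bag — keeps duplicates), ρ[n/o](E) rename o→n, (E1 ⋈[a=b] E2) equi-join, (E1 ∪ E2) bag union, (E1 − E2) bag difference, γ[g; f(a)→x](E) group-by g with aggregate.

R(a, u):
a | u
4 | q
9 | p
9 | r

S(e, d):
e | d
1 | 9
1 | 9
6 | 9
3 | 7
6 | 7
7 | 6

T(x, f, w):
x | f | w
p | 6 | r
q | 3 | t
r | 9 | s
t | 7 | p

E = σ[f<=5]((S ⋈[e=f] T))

σ filters on f, owned by the right side.
E' = (S ⋈[e=f] σ[f<=5](T))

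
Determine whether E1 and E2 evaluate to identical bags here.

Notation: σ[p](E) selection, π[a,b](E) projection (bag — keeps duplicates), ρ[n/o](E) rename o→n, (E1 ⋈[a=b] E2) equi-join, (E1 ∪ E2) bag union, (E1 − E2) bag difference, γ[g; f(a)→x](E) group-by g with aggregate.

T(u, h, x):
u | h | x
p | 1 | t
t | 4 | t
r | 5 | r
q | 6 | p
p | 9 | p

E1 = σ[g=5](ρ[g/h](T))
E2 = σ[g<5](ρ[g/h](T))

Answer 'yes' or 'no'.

E1 per-node cardinality:
  T → 5
  ρ[g/h](T) → 5
  σ[g=5](ρ[g/h](T)) → 1
E2 per-node cardinality:
  T → 5
  ρ[g/h](T) → 5
  σ[g<5](ρ[g/h](T)) → 2

E1 result:
u | g | x
r | 5 | r
E2 result:
u | g | x
p | 1 | t
t | 4 | t
Witness: ('p', 1, 't') appears 0× in E1 but 1× in E2.

no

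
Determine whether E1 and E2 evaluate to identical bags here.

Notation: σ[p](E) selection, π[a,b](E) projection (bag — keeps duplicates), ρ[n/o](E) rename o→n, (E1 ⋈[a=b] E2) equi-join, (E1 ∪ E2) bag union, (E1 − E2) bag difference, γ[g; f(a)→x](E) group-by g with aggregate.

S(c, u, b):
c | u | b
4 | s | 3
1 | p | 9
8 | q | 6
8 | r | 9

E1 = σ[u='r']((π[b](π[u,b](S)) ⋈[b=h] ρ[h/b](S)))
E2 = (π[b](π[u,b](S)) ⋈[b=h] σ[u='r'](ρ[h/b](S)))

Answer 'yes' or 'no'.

E1 row counts bottom-up:
  S → 4
  π[u,b](S) → 4
  π[b](π[u,b](S)) → 4
  S → 4
  ρ[h/b](S) → 4
  (π[b](π[u,b](S)) ⋈[b=h] ρ[h/b](S)) → 6
  σ[u='r']((π[b](π[u,b](S)) ⋈[b=h] ρ[h/b](S))) → 2
E2 row counts bottom-up:
  S → 4
  π[u,b](S) → 4
  π[b](π[u,b](S)) → 4
  S → 4
  ρ[h/b](S) → 4
  σ[u='r'](ρ[h/b](S)) → 1
  (π[b](π[u,b](S)) ⋈[b=h] σ[u='r'](ρ[h/b](S))) → 2

E1 and E2 produce the same multiset:
b | c | u | h
9 | 8 | r | 9
9 | 8 | r | 9

yes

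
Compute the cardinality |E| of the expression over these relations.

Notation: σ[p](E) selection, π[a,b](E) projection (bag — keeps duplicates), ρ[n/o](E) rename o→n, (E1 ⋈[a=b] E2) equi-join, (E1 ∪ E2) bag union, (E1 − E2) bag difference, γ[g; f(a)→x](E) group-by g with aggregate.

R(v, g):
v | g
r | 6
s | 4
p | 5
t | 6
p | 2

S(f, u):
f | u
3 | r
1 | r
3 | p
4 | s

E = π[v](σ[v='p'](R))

Row counts bottom-up:
  R → 5
  σ[v='p'](R) → 2
  π[v](σ[v='p'](R)) → 2

|E| = 2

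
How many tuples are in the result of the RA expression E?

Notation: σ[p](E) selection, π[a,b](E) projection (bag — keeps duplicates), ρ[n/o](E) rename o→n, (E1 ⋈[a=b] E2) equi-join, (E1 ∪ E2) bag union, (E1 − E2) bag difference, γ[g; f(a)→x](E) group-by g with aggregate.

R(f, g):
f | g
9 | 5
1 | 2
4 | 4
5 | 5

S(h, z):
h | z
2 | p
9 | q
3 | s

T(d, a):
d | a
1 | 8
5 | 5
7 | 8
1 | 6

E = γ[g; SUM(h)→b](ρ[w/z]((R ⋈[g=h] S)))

Per-node cardinality:
  R → 4
  S → 3
  (R ⋈[g=h] S) → 1
  ρ[w/z]((R ⋈[g=h] S)) → 1
  γ[g; SUM(h)→b](ρ[w/z]((R ⋈[g=h] S))) → 1

|E| = 1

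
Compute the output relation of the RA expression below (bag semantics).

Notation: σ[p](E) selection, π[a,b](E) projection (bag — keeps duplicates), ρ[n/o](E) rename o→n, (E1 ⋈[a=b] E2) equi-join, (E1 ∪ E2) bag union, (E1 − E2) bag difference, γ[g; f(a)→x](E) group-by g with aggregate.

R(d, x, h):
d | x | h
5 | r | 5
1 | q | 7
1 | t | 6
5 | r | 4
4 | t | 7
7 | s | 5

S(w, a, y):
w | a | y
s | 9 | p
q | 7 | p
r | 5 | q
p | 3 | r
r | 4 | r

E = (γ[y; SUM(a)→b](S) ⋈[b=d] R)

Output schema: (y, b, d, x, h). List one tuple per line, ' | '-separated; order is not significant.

Row counts bottom-up:
  S → 5
  γ[y; SUM(a)→b](S) → 3
  R → 6
  (γ[y; SUM(a)→b](S) ⋈[b=d] R) → 3

== RESULT ==
y | b | d | x | h
q | 5 | 5 | r | 4
q | 5 | 5 | r | 5
r | 7 | 7 | s | 5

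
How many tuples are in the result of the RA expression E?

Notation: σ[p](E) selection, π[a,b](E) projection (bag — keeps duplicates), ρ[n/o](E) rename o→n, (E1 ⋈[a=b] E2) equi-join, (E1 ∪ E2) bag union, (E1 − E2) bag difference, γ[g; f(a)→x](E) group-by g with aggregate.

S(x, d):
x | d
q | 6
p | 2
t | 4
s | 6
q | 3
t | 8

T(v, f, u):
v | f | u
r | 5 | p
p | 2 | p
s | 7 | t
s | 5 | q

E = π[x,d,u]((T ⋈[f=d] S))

Subexpression sizes:
  T → 4
  S → 6
  (T ⋈[f=d] S) → 1
  π[x,d,u]((T ⋈[f=d] S)) → 1

|E| = 1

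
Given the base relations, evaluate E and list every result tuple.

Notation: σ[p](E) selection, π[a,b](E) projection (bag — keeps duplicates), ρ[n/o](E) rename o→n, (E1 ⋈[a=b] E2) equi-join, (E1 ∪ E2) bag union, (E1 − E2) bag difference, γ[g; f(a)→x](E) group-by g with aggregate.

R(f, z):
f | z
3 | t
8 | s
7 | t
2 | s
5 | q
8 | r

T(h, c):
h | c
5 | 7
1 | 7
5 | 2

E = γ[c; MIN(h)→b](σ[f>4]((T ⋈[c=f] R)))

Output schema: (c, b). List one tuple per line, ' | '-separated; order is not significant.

Stepwise |·|:
  T → 3
  R → 6
  (T ⋈[c=f] R) → 3
  σ[f>4]((T ⋈[c=f] R)) → 2
  γ[c; MIN(h)→b](σ[f>4]((T ⋈[c=f] R))) → 1

== RESULT ==
c | b
7 | 1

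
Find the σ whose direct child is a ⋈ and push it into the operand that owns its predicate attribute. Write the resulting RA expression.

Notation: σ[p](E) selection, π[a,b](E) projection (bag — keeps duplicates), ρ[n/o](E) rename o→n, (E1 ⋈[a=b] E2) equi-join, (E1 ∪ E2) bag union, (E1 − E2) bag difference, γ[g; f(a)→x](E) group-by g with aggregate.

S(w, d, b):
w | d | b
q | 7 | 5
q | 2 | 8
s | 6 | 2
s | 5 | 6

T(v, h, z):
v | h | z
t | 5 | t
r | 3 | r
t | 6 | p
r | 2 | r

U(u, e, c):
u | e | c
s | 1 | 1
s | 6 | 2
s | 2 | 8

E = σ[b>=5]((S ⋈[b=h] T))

σ filters on b, owned by the left side.
E' = (σ[b>=5](S) ⋈[b=h] T)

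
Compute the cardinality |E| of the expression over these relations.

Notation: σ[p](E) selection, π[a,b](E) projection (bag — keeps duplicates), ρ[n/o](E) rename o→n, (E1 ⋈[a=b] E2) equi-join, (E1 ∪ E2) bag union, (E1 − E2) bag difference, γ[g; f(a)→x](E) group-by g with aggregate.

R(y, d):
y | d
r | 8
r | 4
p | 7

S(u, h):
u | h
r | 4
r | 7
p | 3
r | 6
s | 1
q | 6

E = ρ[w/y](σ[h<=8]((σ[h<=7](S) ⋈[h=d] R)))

Row counts bottom-up:
  S → 6
  σ[h<=7](S) → 6
  R → 3
  (σ[h<=7](S) ⋈[h=d] R) → 2
  σ[h<=8]((σ[h<=7](S) ⋈[h=d] R)) → 2
  ρ[w/y](σ[h<=8]((σ[h<=7](S) ⋈[h=d] R))) → 2

|E| = 2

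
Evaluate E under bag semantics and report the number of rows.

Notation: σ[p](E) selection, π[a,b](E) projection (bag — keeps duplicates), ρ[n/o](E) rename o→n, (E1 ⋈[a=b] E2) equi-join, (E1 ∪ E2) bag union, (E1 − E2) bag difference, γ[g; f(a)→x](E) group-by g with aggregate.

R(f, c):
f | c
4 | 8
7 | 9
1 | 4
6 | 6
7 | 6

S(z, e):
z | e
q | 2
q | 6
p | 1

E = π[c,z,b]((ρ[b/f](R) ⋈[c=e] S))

Subexpression sizes:
  R → 5
  ρ[b/f](R) → 5
  S → 3
  (ρ[b/f](R) ⋈[c=e] S) → 2
  π[c,z,b]((ρ[b/f](R) ⋈[c=e] S)) → 2

|E| = 2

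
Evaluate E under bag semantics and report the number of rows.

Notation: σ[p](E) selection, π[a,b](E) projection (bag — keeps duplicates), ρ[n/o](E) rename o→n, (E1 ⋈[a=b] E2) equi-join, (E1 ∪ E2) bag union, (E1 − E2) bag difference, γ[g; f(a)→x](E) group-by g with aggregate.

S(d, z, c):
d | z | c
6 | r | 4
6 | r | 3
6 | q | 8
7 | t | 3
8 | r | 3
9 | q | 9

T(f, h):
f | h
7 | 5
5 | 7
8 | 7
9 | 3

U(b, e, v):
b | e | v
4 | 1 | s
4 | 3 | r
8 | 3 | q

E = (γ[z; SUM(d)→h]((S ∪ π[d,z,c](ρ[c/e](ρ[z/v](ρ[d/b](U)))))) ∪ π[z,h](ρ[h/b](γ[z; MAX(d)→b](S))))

Row counts bottom-up:
  S → 6
  U → 3
  ρ[d/b](U) → 3
  ρ[z/v](ρ[d/b](U)) → 3
  ρ[c/e](ρ[z/v](ρ[d/b](U))) → 3
  π[d,z,c](ρ[c/e](ρ[z/v](ρ[d/b](U)))) → 3
  (S ∪ π[d,z,c](ρ[c/e](ρ[z/v](ρ[d/b](U))))) → 9
  γ[z; SUM(d)→h]((S ∪ π[d,z,c](ρ[c/e](ρ[z/v](ρ[d/b](U)))))) → 4
  S → 6
  γ[z; MAX(d)→b](S) → 3
  ρ[h/b](γ[z; MAX(d)→b](S)) → 3
  π[z,h](ρ[h/b](γ[z; MAX(d)→b](S))) → 3
  (γ[z; SUM(d)→h]((S ∪ π[d,z,c](ρ[c/e](ρ[z/v](ρ[d/b](U)))))) ∪ π[z,h](ρ[h/b](γ[z; MAX(d)→b](S)))) → 7

|E| = 7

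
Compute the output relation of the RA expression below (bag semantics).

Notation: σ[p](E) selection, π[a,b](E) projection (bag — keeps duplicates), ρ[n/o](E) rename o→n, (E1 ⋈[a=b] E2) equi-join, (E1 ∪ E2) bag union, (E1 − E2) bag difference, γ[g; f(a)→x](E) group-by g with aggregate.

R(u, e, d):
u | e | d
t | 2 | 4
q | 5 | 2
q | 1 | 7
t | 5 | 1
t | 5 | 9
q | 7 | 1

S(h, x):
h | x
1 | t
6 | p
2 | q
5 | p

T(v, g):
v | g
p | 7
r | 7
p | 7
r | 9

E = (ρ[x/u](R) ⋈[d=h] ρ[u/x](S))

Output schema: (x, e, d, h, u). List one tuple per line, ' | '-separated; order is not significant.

Stepwise |·|:
  R → 6
  ρ[x/u](R) → 6
  S → 4
  ρ[u/x](S) → 4
  (ρ[x/u](R) ⋈[d=h] ρ[u/x](S)) → 3

== RESULT ==
x | e | d | h | u
q | 5 | 2 | 2 | q
q | 7 | 1 | 1 | t
t | 5 | 1 | 1 | t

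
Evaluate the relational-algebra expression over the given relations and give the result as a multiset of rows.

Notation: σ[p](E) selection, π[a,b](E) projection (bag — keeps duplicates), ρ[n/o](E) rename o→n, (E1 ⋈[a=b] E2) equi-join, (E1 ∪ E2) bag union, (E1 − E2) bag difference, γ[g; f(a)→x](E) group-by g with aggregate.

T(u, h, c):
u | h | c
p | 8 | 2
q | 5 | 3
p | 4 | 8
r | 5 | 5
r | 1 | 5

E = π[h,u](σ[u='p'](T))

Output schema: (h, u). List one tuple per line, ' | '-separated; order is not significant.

Per-node cardinality:
  T → 5
  σ[u='p'](T) → 2
  π[h,u](σ[u='p'](T)) → 2

== RESULT ==
h | u
4 | p
8 | p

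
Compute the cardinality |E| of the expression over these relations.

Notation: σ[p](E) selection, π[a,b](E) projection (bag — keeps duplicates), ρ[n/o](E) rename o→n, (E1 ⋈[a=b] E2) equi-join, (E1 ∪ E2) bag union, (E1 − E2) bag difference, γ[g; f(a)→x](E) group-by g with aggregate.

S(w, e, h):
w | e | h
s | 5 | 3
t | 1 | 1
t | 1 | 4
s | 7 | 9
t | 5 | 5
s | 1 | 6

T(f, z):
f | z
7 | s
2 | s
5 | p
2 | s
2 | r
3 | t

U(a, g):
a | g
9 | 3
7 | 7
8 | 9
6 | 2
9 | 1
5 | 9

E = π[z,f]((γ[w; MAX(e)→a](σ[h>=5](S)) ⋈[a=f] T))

Per-node cardinality:
  S → 6
  σ[h>=5](S) → 3
  γ[w; MAX(e)→a](σ[h>=5](S)) → 2
  T → 6
  (γ[w; MAX(e)→a](σ[h>=5](S)) ⋈[a=f] T) → 2
  π[z,f]((γ[w; MAX(e)→a](σ[h>=5](S)) ⋈[a=f] T)) → 2

|E| = 2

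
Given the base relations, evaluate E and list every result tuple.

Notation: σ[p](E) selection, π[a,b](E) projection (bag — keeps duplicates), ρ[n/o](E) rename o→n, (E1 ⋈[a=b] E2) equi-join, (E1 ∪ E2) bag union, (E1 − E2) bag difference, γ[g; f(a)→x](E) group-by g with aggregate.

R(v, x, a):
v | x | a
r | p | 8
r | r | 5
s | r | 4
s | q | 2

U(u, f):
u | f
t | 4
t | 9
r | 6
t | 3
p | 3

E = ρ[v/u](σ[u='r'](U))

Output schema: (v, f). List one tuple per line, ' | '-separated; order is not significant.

Per-node cardinality:
  U → 5
  σ[u='r'](U) → 1
  ρ[v/u](σ[u='r'](U)) → 1

== RESULT ==
v | f
r | 6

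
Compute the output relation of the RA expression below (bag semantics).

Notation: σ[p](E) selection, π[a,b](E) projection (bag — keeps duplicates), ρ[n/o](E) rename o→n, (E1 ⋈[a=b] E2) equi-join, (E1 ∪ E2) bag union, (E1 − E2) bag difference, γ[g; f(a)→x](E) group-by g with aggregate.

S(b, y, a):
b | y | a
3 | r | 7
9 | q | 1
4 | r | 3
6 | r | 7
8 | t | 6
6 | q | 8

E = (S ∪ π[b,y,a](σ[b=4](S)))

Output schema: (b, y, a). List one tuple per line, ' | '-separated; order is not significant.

Per-node cardinality:
  S → 6
  S → 6
  σ[b=4](S) → 1
  π[b,y,a](σ[b=4](S)) → 1
  (S ∪ π[b,y,a](σ[b=4](S))) → 7

== RESULT ==
b | y | a
3 | r | 7
4 | r | 3
4 | r | 3
6 | q | 8
6 | r | 7
8 | t | 6
9 | q | 1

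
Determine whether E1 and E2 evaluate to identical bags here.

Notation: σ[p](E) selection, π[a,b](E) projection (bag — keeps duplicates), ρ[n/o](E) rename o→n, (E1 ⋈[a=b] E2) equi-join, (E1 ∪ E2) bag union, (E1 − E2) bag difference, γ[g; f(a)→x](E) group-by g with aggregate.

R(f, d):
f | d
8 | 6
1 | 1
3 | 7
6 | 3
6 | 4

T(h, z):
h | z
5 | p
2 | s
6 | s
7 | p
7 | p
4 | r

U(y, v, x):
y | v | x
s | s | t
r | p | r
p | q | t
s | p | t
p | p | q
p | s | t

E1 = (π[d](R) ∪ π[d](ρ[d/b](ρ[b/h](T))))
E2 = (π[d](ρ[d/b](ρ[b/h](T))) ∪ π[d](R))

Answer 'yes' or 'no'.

E1 per-node cardinality:
  R → 5
  π[d](R) → 5
  T → 6
  ρ[b/h](T) → 6
  ρ[d/b](ρ[b/h](T)) → 6
  π[d](ρ[d/b](ρ[b/h](T))) → 6
  (π[d](R) ∪ π[d](ρ[d/b](ρ[b/h](T)))) → 11
E2 per-node cardinality:
  T → 6
  ρ[b/h](T) → 6
  ρ[d/b](ρ[b/h](T)) → 6
  π[d](ρ[d/b](ρ[b/h](T))) → 6
  R → 5
  π[d](R) → 5
  (π[d](ρ[d/b](ρ[b/h](T))) ∪ π[d](R)) → 11

E1 and E2 produce the same multiset:
d
1
2
3
4
4
5
6
6
7
7
7

yes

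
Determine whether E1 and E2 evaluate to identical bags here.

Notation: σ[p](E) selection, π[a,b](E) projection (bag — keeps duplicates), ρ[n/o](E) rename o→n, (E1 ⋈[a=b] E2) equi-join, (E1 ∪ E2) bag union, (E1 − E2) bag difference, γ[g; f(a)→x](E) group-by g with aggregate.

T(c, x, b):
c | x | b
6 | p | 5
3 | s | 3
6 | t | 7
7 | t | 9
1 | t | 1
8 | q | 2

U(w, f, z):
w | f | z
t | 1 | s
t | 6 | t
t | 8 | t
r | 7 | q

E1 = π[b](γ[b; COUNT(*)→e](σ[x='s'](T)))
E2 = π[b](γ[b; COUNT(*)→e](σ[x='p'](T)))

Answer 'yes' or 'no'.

E1 stepwise |·|:
  T → 6
  σ[x='s'](T) → 1
  γ[b; COUNT(*)→e](σ[x='s'](T)) → 1
  π[b](γ[b; COUNT(*)→e](σ[x='s'](T))) → 1
E2 stepwise |·|:
  T → 6
  σ[x='p'](T) → 1
  γ[b; COUNT(*)→e](σ[x='p'](T)) → 1
  π[b](γ[b; COUNT(*)→e](σ[x='p'](T))) → 1

E1 result:
b
3
E2 result:
b
5
Witness: (3,) appears 1× in E1 but 0× in E2.

no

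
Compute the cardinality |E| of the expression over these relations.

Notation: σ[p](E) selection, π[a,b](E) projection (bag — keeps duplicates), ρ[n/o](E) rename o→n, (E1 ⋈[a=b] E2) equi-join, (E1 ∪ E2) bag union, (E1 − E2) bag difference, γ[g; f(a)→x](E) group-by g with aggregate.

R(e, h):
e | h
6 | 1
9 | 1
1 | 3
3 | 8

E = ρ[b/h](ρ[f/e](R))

Stepwise |·|:
  R → 4
  ρ[f/e](R) → 4
  ρ[b/h](ρ[f/e](R)) → 4

|E| = 4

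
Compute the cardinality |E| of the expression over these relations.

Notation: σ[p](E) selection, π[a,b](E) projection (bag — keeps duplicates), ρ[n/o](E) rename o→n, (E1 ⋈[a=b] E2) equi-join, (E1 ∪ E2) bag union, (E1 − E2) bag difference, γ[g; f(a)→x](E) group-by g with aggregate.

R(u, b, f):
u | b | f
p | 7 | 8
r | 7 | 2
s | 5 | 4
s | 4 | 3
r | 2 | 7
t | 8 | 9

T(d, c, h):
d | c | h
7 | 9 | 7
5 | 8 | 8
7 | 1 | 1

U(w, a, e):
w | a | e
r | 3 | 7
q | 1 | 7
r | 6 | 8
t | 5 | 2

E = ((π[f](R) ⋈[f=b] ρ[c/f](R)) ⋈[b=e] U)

Stepwise |·|:
  R → 6
  π[f](R) → 6
  R → 6
  ρ[c/f](R) → 6
  (π[f](R) ⋈[f=b] ρ[c/f](R)) → 5
  U → 4
  ((π[f](R) ⋈[f=b] ρ[c/f](R)) ⋈[b=e] U) → 6

|E| = 6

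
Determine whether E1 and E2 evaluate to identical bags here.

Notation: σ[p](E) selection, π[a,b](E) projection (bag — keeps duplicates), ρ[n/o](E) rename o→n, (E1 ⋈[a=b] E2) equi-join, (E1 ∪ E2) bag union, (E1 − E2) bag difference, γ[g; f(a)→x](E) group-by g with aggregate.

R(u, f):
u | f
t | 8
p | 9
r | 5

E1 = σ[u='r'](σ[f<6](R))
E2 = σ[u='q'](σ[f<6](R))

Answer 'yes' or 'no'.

E1 stepwise |·|:
  R → 3
  σ[f<6](R) → 1
  σ[u='r'](σ[f<6](R)) → 1
E2 stepwise |·|:
  R → 3
  σ[f<6](R) → 1
  σ[u='q'](σ[f<6](R)) → 0

E1 result:
u | f
r | 5
E2 result:
u | f
(0 rows)
Witness: ('r', 5) appears 1× in E1 but 0× in E2.

no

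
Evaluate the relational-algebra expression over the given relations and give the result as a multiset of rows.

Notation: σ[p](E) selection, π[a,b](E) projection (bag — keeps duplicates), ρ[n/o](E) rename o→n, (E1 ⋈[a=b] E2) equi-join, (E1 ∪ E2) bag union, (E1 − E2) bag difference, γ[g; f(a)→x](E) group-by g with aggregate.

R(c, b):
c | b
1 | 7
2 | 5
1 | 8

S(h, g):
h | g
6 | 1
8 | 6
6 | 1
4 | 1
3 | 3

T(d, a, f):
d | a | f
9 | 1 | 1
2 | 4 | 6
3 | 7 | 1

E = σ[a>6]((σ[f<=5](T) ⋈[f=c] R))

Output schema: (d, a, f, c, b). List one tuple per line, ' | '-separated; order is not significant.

Row counts bottom-up:
  T → 3
  σ[f<=5](T) → 2
  R → 3
  (σ[f<=5](T) ⋈[f=c] R) → 4
  σ[a>6]((σ[f<=5](T) ⋈[f=c] R)) → 2

== RESULT ==
d | a | f | c | b
3 | 7 | 1 | 1 | 7
3 | 7 | 1 | 1 | 8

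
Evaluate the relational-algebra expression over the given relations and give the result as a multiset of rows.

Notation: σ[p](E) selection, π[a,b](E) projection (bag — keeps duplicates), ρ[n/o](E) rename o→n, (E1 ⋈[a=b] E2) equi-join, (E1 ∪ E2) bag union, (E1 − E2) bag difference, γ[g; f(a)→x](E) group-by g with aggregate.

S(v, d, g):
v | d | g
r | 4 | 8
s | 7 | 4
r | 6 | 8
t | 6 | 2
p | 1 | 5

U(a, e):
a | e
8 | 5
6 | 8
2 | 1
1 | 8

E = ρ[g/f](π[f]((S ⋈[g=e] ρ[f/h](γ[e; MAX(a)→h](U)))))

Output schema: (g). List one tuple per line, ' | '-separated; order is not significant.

Stepwise |·|:
  S → 5
  U → 4
  γ[e; MAX(a)→h](U) → 3
  ρ[f/h](γ[e; MAX(a)→h](U)) → 3
  (S ⋈[g=e] ρ[f/h](γ[e; MAX(a)→h](U))) → 3
  π[f]((S ⋈[g=e] ρ[f/h](γ[e; MAX(a)→h](U)))) → 3
  ρ[g/f](π[f]((S ⋈[g=e] ρ[f/h](γ[e; MAX(a)→h](U))))) → 3

== RESULT ==
g
6
6
8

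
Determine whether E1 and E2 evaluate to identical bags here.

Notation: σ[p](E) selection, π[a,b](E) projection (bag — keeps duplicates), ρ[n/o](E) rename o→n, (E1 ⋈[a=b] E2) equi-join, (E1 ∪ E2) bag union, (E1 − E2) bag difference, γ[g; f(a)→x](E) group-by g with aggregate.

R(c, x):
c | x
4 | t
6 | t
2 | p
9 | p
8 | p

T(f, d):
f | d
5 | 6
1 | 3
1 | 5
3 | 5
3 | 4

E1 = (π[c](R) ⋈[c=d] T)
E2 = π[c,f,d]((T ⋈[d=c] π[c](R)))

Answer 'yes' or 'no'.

E1 row counts bottom-up:
  R → 5
  π[c](R) → 5
  T → 5
  (π[c](R) ⋈[c=d] T) → 2
E2 row counts bottom-up:
  T → 5
  R → 5
  π[c](R) → 5
  (T ⋈[d=c] π[c](R)) → 2
  π[c,f,d]((T ⋈[d=c] π[c](R))) → 2

E1 and E2 produce the same multiset:
c | f | d
4 | 3 | 4
6 | 5 | 6

yes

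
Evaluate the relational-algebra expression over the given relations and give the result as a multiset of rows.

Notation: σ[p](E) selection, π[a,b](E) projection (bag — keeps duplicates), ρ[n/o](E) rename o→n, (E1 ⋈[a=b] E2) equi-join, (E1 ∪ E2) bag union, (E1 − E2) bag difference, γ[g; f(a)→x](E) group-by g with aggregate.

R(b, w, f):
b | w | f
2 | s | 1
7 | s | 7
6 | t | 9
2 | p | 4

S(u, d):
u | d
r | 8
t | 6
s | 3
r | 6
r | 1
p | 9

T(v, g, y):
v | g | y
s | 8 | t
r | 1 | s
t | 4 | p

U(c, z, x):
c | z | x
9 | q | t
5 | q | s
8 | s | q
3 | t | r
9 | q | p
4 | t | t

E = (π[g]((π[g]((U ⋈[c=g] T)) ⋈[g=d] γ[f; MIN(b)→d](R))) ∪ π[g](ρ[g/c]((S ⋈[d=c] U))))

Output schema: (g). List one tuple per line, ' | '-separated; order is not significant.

Stepwise |·|:
  U → 6
  T → 3
  (U ⋈[c=g] T) → 2
  π[g]((U ⋈[c=g] T)) → 2
  R → 4
  γ[f; MIN(b)→d](R) → 4
  (π[g]((U ⋈[c=g] T)) ⋈[g=d] γ[f; MIN(b)→d](R)) → 0
  π[g]((π[g]((U ⋈[c=g] T)) ⋈[g=d] γ[f; MIN(b)→d](R))) → 0
  S → 6
  U → 6
  (S ⋈[d=c] U) → 4
  ρ[g/c]((S ⋈[d=c] U)) → 4
  π[g](ρ[g/c]((S ⋈[d=c] U))) → 4
  (π[g]((π[g]((U ⋈[c=g] T)) ⋈[g=d] γ[f; MIN(b)→d](R))) ∪ π[g](ρ[g/c]((S ⋈[d=c] U)))) → 4

== RESULT ==
g
3
8
9
9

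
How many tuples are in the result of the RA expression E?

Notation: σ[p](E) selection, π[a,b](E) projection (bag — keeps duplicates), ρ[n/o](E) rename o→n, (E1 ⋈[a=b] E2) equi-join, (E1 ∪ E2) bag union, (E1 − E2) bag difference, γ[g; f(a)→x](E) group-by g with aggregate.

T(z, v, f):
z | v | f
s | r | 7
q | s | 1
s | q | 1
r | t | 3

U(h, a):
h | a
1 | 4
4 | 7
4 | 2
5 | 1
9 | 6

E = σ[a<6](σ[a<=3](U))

Subexpression sizes:
  U → 5
  σ[a<=3](U) → 2
  σ[a<6](σ[a<=3](U)) → 2

|E| = 2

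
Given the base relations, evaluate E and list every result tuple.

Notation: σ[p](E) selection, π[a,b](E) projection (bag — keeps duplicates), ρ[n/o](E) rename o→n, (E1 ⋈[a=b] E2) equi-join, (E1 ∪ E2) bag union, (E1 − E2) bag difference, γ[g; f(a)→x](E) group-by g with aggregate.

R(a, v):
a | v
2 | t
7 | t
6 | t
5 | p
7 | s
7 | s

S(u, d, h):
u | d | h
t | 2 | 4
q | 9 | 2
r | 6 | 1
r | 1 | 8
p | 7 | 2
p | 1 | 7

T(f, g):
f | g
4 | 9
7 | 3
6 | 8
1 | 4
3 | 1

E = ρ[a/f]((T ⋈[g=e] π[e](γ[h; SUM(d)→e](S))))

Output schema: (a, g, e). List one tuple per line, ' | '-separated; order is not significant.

Stepwise |·|:
  T → 5
  S → 6
  γ[h; SUM(d)→e](S) → 5
  π[e](γ[h; SUM(d)→e](S)) → 5
  (T ⋈[g=e] π[e](γ[h; SUM(d)→e](S))) → 2
  ρ[a/f]((T ⋈[g=e] π[e](γ[h; SUM(d)→e](S)))) → 2

== RESULT ==
a | g | e
3 | 1 | 1
3 | 1 | 1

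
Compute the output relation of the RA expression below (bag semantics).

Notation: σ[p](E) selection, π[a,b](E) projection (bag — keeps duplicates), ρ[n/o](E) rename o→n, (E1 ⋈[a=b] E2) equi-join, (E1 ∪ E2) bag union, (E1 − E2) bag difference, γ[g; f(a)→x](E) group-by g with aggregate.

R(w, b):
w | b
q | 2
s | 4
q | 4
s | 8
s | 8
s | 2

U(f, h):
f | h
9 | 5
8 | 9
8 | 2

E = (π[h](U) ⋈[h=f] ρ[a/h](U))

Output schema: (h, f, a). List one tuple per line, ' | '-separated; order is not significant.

Row counts bottom-up:
  U → 3
  π[h](U) → 3
  U → 3
  ρ[a/h](U) → 3
  (π[h](U) ⋈[h=f] ρ[a/h](U)) → 1

== RESULT ==
h | f | a
9 | 9 | 5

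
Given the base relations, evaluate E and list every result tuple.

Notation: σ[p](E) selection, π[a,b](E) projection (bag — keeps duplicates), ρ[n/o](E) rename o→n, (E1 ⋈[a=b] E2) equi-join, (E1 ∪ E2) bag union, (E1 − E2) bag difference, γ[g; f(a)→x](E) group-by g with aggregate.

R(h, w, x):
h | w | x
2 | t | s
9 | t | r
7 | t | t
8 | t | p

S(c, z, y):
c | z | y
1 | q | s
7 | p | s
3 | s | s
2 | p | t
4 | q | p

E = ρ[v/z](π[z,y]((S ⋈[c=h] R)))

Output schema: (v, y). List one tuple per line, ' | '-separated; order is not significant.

Row counts bottom-up:
  S → 5
  R → 4
  (S ⋈[c=h] R) → 2
  π[z,y]((S ⋈[c=h] R)) → 2
  ρ[v/z](π[z,y]((S ⋈[c=h] R))) → 2

== RESULT ==
v | y
p | s
p | t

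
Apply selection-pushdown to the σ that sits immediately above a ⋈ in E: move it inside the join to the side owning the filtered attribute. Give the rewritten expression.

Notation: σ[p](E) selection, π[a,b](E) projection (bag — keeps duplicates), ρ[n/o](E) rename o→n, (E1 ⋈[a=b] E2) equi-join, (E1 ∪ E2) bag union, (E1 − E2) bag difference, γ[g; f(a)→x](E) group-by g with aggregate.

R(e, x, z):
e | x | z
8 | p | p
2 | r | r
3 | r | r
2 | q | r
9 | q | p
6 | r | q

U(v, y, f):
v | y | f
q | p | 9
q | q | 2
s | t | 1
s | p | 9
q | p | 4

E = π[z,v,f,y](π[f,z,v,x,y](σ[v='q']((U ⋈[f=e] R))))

σ filters on v, owned by the left side.
E' = π[z,v,f,y](π[f,z,v,x,y]((σ[v='q'](U) ⋈[f=e] R)))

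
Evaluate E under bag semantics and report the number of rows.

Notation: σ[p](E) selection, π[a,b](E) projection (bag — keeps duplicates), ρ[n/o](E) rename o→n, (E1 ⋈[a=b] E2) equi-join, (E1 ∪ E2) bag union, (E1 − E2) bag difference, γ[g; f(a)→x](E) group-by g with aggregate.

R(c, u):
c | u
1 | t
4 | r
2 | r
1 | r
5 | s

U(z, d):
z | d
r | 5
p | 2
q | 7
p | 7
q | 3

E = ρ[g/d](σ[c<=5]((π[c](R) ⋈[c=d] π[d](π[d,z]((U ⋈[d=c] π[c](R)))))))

Per-node cardinality:
  R → 5
  π[c](R) → 5
  U → 5
  R → 5
  π[c](R) → 5
  (U ⋈[d=c] π[c](R)) → 2
  π[d,z]((U ⋈[d=c] π[c](R))) → 2
  π[d](π[d,z]((U ⋈[d=c] π[c](R)))) → 2
  (π[c](R) ⋈[c=d] π[d](π[d,z]((U ⋈[d=c] π[c](R))))) → 2
  σ[c<=5]((π[c](R) ⋈[c=d] π[d](π[d,z]((U ⋈[d=c] π[c](R)))))) → 2
  ρ[g/d](σ[c<=5]((π[c](R) ⋈[c=d] π[d](π[d,z]((U ⋈[d=c] π[c](R))))))) → 2

|E| = 2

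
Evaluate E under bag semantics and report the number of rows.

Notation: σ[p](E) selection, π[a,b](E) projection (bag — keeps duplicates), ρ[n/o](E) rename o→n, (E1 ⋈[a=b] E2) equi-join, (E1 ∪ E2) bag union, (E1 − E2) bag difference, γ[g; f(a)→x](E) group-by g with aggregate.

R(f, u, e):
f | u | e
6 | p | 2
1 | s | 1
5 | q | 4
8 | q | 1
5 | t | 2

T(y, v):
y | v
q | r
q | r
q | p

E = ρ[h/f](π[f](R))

Subexpression sizes:
  R → 5
  π[f](R) → 5
  ρ[h/f](π[f](R)) → 5

|E| = 5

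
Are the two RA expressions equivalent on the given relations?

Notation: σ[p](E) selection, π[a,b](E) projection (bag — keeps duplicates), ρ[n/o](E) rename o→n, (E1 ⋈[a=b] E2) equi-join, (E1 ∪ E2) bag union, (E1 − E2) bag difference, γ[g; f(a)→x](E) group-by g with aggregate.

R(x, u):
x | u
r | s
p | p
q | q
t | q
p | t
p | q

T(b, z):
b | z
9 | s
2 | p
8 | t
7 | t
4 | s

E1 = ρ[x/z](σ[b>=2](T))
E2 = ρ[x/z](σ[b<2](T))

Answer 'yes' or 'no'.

E1 subexpression sizes:
  T → 5
  σ[b>=2](T) → 5
  ρ[x/z](σ[b>=2](T)) → 5
E2 subexpression sizes:
  T → 5
  σ[b<2](T) → 0
  ρ[x/z](σ[b<2](T)) → 0

E1 result:
b | x
2 | p
4 | s
7 | t
8 | t
9 | s
E2 result:
b | x
(0 rows)
Witness: (9, 's') appears 1× in E1 but 0× in E2.

no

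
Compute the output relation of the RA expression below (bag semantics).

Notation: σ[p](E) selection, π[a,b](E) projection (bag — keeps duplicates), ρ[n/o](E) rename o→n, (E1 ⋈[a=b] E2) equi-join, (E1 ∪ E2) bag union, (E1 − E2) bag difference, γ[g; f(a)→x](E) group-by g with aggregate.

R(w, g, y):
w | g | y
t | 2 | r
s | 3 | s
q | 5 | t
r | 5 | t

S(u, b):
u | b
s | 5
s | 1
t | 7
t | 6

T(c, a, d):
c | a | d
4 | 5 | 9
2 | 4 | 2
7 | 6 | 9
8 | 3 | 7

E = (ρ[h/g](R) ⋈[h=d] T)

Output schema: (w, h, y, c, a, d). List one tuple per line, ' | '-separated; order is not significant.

Subexpression sizes:
  R → 4
  ρ[h/g](R) → 4
  T → 4
  (ρ[h/g](R) ⋈[h=d] T) → 1

== RESULT ==
w | h | y | c | a | d
t | 2 | r | 2 | 4 | 2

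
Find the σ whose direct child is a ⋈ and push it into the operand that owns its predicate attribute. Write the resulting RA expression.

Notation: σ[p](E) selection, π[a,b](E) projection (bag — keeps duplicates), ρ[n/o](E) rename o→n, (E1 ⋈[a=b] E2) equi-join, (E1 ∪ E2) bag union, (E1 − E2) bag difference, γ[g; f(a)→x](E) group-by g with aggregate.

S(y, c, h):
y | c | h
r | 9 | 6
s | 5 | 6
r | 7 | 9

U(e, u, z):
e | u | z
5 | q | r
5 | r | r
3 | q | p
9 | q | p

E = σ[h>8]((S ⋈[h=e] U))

σ filters on h, owned by the left side.
E' = (σ[h>8](S) ⋈[h=e] U)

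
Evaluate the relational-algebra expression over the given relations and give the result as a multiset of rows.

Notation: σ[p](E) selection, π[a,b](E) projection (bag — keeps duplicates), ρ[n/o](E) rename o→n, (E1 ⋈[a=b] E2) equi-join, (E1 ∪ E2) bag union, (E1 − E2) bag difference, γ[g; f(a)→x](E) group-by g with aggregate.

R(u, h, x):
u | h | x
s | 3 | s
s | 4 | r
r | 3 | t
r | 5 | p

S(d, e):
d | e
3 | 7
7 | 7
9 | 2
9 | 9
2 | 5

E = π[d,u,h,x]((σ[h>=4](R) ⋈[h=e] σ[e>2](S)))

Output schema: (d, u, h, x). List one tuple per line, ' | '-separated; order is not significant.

Stepwise |·|:
  R → 4
  σ[h>=4](R) → 2
  S → 5
  σ[e>2](S) → 4
  (σ[h>=4](R) ⋈[h=e] σ[e>2](S)) → 1
  π[d,u,h,x]((σ[h>=4](R) ⋈[h=e] σ[e>2](S))) → 1

== RESULT ==
d | u | h | x
2 | r | 5 | p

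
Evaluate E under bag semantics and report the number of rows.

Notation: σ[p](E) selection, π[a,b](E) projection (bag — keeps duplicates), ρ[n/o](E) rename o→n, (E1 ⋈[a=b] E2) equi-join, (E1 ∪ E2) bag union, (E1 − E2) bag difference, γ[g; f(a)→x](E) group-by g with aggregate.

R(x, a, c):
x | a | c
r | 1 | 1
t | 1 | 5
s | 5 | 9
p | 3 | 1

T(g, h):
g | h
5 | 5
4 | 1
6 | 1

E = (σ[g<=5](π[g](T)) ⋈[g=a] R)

Stepwise |·|:
  T → 3
  π[g](T) → 3
  σ[g<=5](π[g](T)) → 2
  R → 4
  (σ[g<=5](π[g](T)) ⋈[g=a] R) → 1

|E| = 1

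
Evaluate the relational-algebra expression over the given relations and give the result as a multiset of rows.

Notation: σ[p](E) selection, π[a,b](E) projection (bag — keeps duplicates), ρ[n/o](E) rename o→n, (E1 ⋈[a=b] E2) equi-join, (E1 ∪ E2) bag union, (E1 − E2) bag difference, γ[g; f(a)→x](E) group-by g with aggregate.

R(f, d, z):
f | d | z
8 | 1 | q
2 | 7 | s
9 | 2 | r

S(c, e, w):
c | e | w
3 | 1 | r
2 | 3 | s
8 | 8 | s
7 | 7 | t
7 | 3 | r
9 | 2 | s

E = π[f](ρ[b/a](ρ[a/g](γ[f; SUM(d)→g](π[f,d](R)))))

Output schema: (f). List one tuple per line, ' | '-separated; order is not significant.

Subexpression sizes:
  R → 3
  π[f,d](R) → 3
  γ[f; SUM(d)→g](π[f,d](R)) → 3
  ρ[a/g](γ[f; SUM(d)→g](π[f,d](R))) → 3
  ρ[b/a](ρ[a/g](γ[f; SUM(d)→g](π[f,d](R)))) → 3
  π[f](ρ[b/a](ρ[a/g](γ[f; SUM(d)→g](π[f,d](R))))) → 3

== RESULT ==
f
2
8
9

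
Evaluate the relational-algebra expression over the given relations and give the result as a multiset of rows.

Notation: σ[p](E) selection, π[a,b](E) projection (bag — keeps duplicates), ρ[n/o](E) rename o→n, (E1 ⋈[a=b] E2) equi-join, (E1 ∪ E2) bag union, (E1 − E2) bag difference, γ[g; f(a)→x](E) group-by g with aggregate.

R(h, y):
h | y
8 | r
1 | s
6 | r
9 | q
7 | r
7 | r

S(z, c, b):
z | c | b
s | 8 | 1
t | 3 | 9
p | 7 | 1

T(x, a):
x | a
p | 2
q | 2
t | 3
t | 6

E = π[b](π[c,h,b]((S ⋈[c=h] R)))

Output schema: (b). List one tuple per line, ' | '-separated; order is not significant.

Subexpression sizes:
  S → 3
  R → 6
  (S ⋈[c=h] R) → 3
  π[c,h,b]((S ⋈[c=h] R)) → 3
  π[b](π[c,h,b]((S ⋈[c=h] R))) → 3

== RESULT ==
b
1
1
1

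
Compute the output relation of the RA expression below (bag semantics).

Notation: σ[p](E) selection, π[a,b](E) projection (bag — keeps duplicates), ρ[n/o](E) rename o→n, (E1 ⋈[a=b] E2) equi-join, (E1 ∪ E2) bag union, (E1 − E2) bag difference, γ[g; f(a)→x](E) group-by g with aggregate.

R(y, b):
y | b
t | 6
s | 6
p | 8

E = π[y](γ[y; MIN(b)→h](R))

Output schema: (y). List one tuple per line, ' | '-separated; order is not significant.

Subexpression sizes:
  R → 3
  γ[y; MIN(b)→h](R) → 3
  π[y](γ[y; MIN(b)→h](R)) → 3

== RESULT ==
y
p
s
t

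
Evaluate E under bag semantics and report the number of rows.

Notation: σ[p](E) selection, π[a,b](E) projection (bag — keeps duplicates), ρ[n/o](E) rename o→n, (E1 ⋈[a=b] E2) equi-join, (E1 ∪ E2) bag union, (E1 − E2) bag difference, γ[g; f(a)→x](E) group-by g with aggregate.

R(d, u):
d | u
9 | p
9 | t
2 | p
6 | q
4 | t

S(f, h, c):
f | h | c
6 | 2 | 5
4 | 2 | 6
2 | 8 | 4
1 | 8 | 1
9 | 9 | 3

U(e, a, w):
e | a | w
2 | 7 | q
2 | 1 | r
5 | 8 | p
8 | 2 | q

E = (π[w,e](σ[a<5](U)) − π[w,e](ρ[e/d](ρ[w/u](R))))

Row counts bottom-up:
  U → 4
  σ[a<5](U) → 2
  π[w,e](σ[a<5](U)) → 2
  R → 5
  ρ[w/u](R) → 5
  ρ[e/d](ρ[w/u](R)) → 5
  π[w,e](ρ[e/d](ρ[w/u](R))) → 5
  (π[w,e](σ[a<5](U)) − π[w,e](ρ[e/d](ρ[w/u](R)))) → 2

|E| = 2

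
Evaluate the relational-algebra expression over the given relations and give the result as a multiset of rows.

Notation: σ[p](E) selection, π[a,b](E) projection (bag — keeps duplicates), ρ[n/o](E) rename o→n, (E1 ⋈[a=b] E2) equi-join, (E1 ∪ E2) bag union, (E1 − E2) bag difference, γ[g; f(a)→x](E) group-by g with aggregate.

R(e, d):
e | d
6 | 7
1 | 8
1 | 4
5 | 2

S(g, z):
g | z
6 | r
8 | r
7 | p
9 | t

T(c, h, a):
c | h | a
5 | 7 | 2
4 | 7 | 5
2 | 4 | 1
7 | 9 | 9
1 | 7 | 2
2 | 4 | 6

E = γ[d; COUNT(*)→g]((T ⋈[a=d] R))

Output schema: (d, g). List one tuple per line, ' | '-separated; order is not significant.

Stepwise |·|:
  T → 6
  R → 4
  (T ⋈[a=d] R) → 2
  γ[d; COUNT(*)→g]((T ⋈[a=d] R)) → 1

== RESULT ==
d | g
2 | 2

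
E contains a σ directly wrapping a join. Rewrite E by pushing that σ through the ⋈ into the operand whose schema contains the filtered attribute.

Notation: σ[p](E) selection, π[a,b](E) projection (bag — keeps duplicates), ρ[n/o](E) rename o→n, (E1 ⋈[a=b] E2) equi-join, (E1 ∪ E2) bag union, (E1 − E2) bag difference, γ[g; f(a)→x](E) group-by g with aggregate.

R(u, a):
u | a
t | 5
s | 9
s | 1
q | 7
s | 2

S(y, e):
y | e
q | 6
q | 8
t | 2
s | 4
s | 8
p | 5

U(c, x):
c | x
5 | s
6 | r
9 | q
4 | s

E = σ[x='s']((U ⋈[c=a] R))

σ filters on x, owned by the left side.
E' = (σ[x='s'](U) ⋈[c=a] R)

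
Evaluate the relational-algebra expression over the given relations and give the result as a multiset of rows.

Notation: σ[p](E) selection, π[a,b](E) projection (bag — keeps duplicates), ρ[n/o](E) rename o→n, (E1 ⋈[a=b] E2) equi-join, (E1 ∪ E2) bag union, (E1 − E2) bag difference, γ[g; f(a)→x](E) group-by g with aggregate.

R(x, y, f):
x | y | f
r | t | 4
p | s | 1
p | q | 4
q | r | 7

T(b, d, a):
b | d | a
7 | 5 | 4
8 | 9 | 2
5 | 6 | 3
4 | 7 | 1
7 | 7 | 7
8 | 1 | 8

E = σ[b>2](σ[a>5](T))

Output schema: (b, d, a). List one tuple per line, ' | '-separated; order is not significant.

Row counts bottom-up:
  T → 6
  σ[a>5](T) → 2
  σ[b>2](σ[a>5](T)) → 2

== RESULT ==
b | d | a
7 | 7 | 7
8 | 1 | 8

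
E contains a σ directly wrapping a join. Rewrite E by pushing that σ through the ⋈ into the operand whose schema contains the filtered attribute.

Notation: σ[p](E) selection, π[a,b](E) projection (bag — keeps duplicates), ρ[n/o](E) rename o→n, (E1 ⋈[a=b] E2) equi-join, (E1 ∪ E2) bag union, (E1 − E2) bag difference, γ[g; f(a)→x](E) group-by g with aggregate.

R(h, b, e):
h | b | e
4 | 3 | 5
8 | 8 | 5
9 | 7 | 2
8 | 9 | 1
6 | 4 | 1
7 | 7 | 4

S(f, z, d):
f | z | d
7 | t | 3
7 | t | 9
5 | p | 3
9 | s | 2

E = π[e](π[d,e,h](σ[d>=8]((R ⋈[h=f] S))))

σ filters on d, owned by the right side.
E' = π[e](π[d,e,h]((R ⋈[h=f] σ[d>=8](S))))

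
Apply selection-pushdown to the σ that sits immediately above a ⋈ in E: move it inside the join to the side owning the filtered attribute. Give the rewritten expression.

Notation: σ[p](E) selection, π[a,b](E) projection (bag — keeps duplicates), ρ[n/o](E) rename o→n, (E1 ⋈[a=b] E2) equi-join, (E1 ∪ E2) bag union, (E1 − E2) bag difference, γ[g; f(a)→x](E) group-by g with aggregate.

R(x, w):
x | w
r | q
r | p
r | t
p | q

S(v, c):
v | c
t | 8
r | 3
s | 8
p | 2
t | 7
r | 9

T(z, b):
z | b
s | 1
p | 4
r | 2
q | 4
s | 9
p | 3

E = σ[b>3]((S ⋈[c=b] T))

σ filters on b, owned by the right side.
E' = (S ⋈[c=b] σ[b>3](T))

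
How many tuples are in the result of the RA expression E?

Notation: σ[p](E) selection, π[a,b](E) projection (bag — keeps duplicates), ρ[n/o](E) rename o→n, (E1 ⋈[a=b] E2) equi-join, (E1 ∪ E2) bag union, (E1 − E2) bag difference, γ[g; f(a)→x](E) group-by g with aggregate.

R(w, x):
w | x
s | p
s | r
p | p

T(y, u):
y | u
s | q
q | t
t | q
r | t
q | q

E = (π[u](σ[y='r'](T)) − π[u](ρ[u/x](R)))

Subexpression sizes:
  T → 5
  σ[y='r'](T) → 1
  π[u](σ[y='r'](T)) → 1
  R → 3
  ρ[u/x](R) → 3
  π[u](ρ[u/x](R)) → 3
  (π[u](σ[y='r'](T)) − π[u](ρ[u/x](R))) → 1

|E| = 1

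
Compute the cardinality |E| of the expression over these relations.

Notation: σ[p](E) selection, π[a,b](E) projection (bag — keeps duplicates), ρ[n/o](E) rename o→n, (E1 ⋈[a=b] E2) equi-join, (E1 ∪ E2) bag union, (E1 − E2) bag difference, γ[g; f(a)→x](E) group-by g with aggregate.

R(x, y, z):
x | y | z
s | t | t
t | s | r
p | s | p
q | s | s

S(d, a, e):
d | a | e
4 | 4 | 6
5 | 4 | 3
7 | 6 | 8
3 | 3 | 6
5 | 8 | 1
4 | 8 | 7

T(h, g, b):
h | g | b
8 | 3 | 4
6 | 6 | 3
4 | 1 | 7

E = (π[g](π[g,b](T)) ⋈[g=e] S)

Row counts bottom-up:
  T → 3
  π[g,b](T) → 3
  π[g](π[g,b](T)) → 3
  S → 6
  (π[g](π[g,b](T)) ⋈[g=e] S) → 4

|E| = 4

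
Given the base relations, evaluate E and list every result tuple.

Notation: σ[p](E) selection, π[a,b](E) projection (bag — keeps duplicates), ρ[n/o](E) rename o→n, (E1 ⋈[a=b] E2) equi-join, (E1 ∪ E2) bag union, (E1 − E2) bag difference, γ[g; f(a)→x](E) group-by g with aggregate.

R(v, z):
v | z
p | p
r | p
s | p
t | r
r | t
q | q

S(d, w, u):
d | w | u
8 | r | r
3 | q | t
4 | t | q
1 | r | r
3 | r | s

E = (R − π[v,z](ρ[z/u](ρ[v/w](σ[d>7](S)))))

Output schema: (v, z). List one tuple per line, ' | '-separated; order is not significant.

Stepwise |·|:
  R → 6
  S → 5
  σ[d>7](S) → 1
  ρ[v/w](σ[d>7](S)) → 1
  ρ[z/u](ρ[v/w](σ[d>7](S))) → 1
  π[v,z](ρ[z/u](ρ[v/w](σ[d>7](S)))) → 1
  (R − π[v,z](ρ[z/u](ρ[v/w](σ[d>7](S))))) → 6

== RESULT ==
v | z
p | p
q | q
r | p
r | t
s | p
t | r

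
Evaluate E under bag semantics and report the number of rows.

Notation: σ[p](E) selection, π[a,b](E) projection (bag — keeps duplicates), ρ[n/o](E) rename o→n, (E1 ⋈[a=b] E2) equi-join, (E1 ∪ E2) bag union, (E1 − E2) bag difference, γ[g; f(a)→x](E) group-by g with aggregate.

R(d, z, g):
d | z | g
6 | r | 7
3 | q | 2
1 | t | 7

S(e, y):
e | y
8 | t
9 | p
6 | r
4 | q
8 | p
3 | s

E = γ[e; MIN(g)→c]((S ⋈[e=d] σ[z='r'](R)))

Subexpression sizes:
  S → 6
  R → 3
  σ[z='r'](R) → 1
  (S ⋈[e=d] σ[z='r'](R)) → 1
  γ[e; MIN(g)→c]((S ⋈[e=d] σ[z='r'](R))) → 1

|E| = 1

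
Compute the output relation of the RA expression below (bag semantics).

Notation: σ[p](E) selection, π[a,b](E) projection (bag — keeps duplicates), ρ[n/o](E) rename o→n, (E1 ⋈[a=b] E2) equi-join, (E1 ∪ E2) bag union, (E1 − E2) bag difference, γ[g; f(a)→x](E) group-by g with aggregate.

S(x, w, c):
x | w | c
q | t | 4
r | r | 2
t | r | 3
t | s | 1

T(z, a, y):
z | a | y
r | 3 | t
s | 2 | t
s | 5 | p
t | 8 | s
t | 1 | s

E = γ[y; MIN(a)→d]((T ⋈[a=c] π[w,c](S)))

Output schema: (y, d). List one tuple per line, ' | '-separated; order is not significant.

Stepwise |·|:
  T → 5
  S → 4
  π[w,c](S) → 4
  (T ⋈[a=c] π[w,c](S)) → 3
  γ[y; MIN(a)→d]((T ⋈[a=c] π[w,c](S))) → 2

== RESULT ==
y | d
s | 1
t | 2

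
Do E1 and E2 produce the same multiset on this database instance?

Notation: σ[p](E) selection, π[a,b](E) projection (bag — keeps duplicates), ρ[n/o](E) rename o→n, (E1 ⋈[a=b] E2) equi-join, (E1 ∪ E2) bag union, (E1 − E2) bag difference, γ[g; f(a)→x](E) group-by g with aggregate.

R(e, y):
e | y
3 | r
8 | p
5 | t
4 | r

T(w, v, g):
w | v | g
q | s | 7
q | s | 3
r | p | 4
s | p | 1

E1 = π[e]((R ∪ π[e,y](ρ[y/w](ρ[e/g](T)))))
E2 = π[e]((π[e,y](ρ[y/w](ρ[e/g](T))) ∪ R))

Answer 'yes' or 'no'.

E1 row counts bottom-up:
  R → 4
  T → 4
  ρ[e/g](T) → 4
  ρ[y/w](ρ[e/g](T)) → 4
  π[e,y](ρ[y/w](ρ[e/g](T))) → 4
  (R ∪ π[e,y](ρ[y/w](ρ[e/g](T)))) → 8
  π[e]((R ∪ π[e,y](ρ[y/w](ρ[e/g](T))))) → 8
E2 row counts bottom-up:
  T → 4
  ρ[e/g](T) → 4
  ρ[y/w](ρ[e/g](T)) → 4
  π[e,y](ρ[y/w](ρ[e/g](T))) → 4
  R → 4
  (π[e,y](ρ[y/w](ρ[e/g](T))) ∪ R) → 8
  π[e]((π[e,y](ρ[y/w](ρ[e/g](T))) ∪ R)) → 8

E1 and E2 produce the same multiset:
e
1
3
3
4
4
5
7
8

yes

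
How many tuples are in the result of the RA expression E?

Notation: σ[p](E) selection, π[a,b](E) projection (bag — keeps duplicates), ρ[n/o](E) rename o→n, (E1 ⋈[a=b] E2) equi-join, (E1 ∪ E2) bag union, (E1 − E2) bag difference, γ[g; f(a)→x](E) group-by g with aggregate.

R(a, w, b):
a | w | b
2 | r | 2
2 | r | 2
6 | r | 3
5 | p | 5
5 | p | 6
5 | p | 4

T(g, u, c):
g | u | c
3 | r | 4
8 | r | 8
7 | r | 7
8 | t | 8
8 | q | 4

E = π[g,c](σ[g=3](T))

Subexpression sizes:
  T → 5
  σ[g=3](T) → 1
  π[g,c](σ[g=3](T)) → 1

|E| = 1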